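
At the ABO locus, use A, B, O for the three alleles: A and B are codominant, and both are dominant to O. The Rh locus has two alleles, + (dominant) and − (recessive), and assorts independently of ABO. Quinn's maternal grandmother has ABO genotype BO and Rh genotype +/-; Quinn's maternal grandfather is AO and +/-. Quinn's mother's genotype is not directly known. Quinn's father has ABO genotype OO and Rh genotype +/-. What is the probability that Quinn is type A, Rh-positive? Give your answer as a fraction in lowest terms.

Quinn's mother's ABO genotype from BO × AO: 1/4 AB, 1/4 AO, 1/4 BO, 1/4 OO.
Crossing each possibility with the father OO and summing P(type A): 1/4·1/2 + 1/4·1/2 + 1/4·0 + 1/4·0 = 1/4.
Similarly for Rh via the mother's Rh distribution: P(Rh+) = 3/4.
Independent loci: 1/4 × 3/4 = 3/16.

3/16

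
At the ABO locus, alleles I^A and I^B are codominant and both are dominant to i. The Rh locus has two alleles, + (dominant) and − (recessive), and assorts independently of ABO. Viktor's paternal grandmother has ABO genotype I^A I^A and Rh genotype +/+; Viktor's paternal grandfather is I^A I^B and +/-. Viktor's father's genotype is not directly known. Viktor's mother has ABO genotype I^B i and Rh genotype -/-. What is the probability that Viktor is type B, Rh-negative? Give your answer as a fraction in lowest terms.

1/16

Viktor's father's ABO genotype from I^A I^A × I^A I^B: 1/2 I^A I^A, 1/2 I^A I^B.
Crossing each possibility with the mother I^B i and summing P(type B): 1/2·0 + 1/2·1/2 = 1/4.
Similarly for Rh via the father's Rh distribution: P(Rh-) = 1/4.
Independent loci: 1/4 × 1/4 = 1/16.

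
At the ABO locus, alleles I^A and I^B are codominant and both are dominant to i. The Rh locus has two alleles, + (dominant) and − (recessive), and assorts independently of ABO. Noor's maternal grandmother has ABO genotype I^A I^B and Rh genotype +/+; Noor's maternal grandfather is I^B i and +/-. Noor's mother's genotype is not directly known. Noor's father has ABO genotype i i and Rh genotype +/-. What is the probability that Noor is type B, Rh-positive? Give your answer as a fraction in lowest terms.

7/16

Noor's mother's ABO genotype from I^A I^B × I^B i: 1/4 I^A I^B, 1/4 I^A i, 1/4 I^B I^B, 1/4 I^B i.
Crossing each possibility with the father i i and summing P(type B): 1/4·1/2 + 1/4·0 + 1/4·1 + 1/4·1/2 = 1/2.
Similarly for Rh via the mother's Rh distribution: P(Rh+) = 7/8.
Independent loci: 1/2 × 7/8 = 7/16.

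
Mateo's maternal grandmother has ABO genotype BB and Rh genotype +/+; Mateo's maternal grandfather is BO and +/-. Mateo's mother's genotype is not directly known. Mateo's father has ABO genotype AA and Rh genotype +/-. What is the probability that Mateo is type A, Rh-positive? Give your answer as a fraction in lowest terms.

Mateo's mother's ABO genotype from BB × BO: 1/2 BB, 1/2 BO.
Crossing each possibility with the father AA and summing P(type A): 1/2·0 + 1/2·1/2 = 1/4.
Similarly for Rh via the mother's Rh distribution: P(Rh+) = 7/8.
Independent loci: 1/4 × 7/8 = 7/32.

7/32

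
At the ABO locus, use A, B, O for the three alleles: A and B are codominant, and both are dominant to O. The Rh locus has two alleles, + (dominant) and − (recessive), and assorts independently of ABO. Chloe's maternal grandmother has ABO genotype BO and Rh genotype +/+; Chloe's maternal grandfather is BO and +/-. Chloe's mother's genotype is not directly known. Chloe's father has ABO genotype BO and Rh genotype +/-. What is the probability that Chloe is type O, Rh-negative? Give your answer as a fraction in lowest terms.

1/32

Chloe's mother's ABO genotype from BO × BO: 1/4 BB, 1/2 BO, 1/4 OO.
Crossing each possibility with the father BO and summing P(type O): 1/4·0 + 1/2·1/4 + 1/4·1/2 = 1/4.
Similarly for Rh via the mother's Rh distribution: P(Rh-) = 1/8.
Independent loci: 1/4 × 1/8 = 1/32.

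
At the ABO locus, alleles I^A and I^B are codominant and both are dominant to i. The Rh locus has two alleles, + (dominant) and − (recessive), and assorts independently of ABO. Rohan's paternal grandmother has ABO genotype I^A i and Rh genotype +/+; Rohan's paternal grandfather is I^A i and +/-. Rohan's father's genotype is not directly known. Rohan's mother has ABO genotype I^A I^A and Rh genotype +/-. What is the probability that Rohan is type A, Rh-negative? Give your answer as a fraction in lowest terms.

Rohan's father's ABO genotype from I^A i × I^A i: 1/4 I^A I^A, 1/2 I^A i, 1/4 i i.
Crossing each possibility with the mother I^A I^A and summing P(type A): 1/4·1 + 1/2·1 + 1/4·1 = 1.
Similarly for Rh via the father's Rh distribution: P(Rh-) = 1/8.
Independent loci: 1 × 1/8 = 1/8.

1/8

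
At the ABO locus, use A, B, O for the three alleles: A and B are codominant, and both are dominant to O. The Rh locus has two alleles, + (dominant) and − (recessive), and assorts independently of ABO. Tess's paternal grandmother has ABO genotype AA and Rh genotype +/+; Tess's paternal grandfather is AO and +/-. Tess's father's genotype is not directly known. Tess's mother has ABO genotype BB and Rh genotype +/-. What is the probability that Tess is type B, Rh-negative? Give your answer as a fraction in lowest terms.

Tess's father's ABO genotype from AA × AO: 1/2 AA, 1/2 AO.
Crossing each possibility with the mother BB and summing P(type B): 1/2·0 + 1/2·1/2 = 1/4.
Similarly for Rh via the father's Rh distribution: P(Rh-) = 1/8.
Independent loci: 1/4 × 1/8 = 1/32.

1/32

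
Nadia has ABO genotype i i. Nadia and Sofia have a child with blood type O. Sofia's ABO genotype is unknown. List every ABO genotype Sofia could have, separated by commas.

I^A i, I^B i, i i

For each candidate genotype of Sofia, check whether crossing it with i i can produce every observed child phenotype.
  I^A I^A → possible child types {A} ✗
  I^A I^B → possible child types {A, B} ✗
  I^A i → possible child types {O, A} ✓
  I^B I^B → possible child types {B} ✗
  I^B i → possible child types {O, B} ✓
  i i → possible child types {O} ✓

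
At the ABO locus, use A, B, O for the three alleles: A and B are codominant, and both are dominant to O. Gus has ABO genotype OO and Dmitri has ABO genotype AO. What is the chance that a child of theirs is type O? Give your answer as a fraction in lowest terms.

1/2

ABO cross OO × AO → offspring phenotypes: 1/2 O, 1/2 A.
So P(type O) = 1/2.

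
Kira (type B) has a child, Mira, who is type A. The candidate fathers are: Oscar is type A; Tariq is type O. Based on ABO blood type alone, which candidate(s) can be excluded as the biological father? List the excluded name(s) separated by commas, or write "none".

A candidate is excluded only if no genotype consistent with his phenotype could produce a type A child with a type B mother.
Tariq (type O): no genotype consistent with that phenotype can produce a type-A child with a type-B mother.

Tariq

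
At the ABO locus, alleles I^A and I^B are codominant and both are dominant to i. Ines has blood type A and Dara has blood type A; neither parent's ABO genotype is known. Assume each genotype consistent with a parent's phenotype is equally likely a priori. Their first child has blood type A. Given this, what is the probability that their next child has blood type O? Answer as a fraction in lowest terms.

Possible genotypes: Ines ∈ {I^A I^A, I^A i}; Dara ∈ {I^A I^A, I^A i}.
Weight each parental genotype pair by prior × P(type-A child):
  I^A I^A × I^A I^A: posterior weight 4/15; P(next child type O) = 0.
  I^A I^A × I^A i: posterior weight 4/15; P(next child type O) = 0.
  I^A i × I^A I^A: posterior weight 4/15; P(next child type O) = 0.
  I^A i × I^A i: posterior weight 1/5; P(next child type O) = 1/4.
Weighted sum = 1/20.

1/20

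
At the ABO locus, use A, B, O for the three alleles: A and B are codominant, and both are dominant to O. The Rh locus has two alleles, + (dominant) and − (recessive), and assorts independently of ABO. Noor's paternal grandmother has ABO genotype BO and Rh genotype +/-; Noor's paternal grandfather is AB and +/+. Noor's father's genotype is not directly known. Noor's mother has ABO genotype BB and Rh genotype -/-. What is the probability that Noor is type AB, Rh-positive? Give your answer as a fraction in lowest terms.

3/16

Noor's father's ABO genotype from BO × AB: 1/4 AB, 1/4 AO, 1/4 BB, 1/4 BO.
Crossing each possibility with the mother BB and summing P(type AB): 1/4·1/2 + 1/4·1/2 + 1/4·0 + 1/4·0 = 1/4.
Similarly for Rh via the father's Rh distribution: P(Rh+) = 3/4.
Independent loci: 1/4 × 3/4 = 3/16.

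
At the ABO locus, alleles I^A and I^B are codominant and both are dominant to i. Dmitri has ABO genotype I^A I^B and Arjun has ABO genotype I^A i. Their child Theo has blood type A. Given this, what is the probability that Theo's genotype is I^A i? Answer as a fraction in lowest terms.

Cross I^A I^B × I^A i → 1/4 I^A I^A, 1/4 I^A I^B, 1/4 I^A i, 1/4 I^B i.
Type-A genotypes among offspring: I^A I^A (1/4), I^A i (1/4); total 1/2.
P(I^A i | type A) = (1/4) / (1/2) = 1/2.

1/2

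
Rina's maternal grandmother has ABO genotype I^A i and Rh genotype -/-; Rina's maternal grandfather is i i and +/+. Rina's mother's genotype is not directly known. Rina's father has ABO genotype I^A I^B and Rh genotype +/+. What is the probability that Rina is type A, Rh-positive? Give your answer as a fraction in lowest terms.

1/2

Rina's mother's ABO genotype from I^A i × i i: 1/2 I^A i, 1/2 i i.
Crossing each possibility with the father I^A I^B and summing P(type A): 1/2·1/2 + 1/2·1/2 = 1/2.
Similarly for Rh via the mother's Rh distribution: P(Rh+) = 1.
Independent loci: 1/2 × 1 = 1/2.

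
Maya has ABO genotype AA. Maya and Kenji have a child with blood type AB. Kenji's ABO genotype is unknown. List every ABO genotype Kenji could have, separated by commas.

AB, BB, BO

For each candidate genotype of Kenji, check whether crossing it with AA can produce every observed child phenotype.
  AA → possible child types {A} ✗
  AB → possible child types {A, AB} ✓
  AO → possible child types {A} ✗
  BB → possible child types {AB} ✓
  BO → possible child types {A, AB} ✓
  OO → possible child types {A} ✗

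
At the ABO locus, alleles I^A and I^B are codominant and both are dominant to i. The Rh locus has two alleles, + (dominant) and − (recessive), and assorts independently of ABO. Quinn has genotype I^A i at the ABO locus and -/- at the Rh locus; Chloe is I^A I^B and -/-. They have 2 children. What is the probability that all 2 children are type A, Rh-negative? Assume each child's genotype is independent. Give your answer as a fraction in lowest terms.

ABO cross I^A i × I^A I^B → 1/2 A, 1/4 B, 1/4 AB.
Rh cross -/- × -/- → 1 Rh-; so P(type A, Rh-negative) = 1/2 × 1 = 1/2 per child.
All 2 independent: (1/2)^2 = 1/4.

1/4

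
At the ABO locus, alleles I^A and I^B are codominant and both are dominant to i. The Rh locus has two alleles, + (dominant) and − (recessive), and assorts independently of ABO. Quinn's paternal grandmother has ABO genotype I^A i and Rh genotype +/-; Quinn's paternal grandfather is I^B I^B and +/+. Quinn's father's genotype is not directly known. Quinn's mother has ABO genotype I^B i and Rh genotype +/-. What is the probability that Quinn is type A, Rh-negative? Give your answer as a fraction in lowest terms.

1/64

Quinn's father's ABO genotype from I^A i × I^B I^B: 1/2 I^A I^B, 1/2 I^B i.
Crossing each possibility with the mother I^B i and summing P(type A): 1/2·1/4 + 1/2·0 = 1/8.
Similarly for Rh via the father's Rh distribution: P(Rh-) = 1/8.
Independent loci: 1/8 × 1/8 = 1/64.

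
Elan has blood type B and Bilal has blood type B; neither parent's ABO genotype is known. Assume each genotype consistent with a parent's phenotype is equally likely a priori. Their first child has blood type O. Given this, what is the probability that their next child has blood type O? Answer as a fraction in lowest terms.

Possible genotypes: Elan ∈ {BB, BO}; Bilal ∈ {BB, BO}.
Weight each parental genotype pair by prior × P(type-O child):
  BO × BO: posterior weight 1; P(next child type O) = 1/4.
Weighted sum = 1/4.

1/4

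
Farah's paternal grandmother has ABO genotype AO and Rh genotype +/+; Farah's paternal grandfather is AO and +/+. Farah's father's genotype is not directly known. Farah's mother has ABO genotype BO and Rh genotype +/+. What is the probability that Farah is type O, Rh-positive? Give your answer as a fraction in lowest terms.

1/4

Farah's father's ABO genotype from AO × AO: 1/4 AA, 1/2 AO, 1/4 OO.
Crossing each possibility with the mother BO and summing P(type O): 1/4·0 + 1/2·1/4 + 1/4·1/2 = 1/4.
Similarly for Rh via the father's Rh distribution: P(Rh+) = 1.
Independent loci: 1/4 × 1 = 1/4.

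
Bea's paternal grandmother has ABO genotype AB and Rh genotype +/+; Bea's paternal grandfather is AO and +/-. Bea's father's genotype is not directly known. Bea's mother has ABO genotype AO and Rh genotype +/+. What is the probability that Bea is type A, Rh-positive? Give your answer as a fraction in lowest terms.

5/8

Bea's father's ABO genotype from AB × AO: 1/4 AA, 1/4 AB, 1/4 AO, 1/4 BO.
Crossing each possibility with the mother AO and summing P(type A): 1/4·1 + 1/4·1/2 + 1/4·3/4 + 1/4·1/4 = 5/8.
Similarly for Rh via the father's Rh distribution: P(Rh+) = 1.
Independent loci: 5/8 × 1 = 5/8.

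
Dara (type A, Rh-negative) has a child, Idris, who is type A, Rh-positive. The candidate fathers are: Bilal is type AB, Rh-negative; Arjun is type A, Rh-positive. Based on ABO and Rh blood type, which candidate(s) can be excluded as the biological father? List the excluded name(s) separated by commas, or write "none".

A candidate is excluded only if no genotype consistent with his phenotype could produce a type A, Rh-positive child with a type A, Rh-negative mother.
Bilal (type AB, Rh-): no genotype consistent with that phenotype can produce a type-A Rh+ child with a type-A mother.

Bilal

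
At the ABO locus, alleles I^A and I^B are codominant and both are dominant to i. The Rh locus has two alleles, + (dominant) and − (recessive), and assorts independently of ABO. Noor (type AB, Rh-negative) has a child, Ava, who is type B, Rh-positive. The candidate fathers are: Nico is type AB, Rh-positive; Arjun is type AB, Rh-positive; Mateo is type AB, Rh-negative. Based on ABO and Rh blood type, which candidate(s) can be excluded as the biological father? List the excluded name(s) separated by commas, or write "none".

A candidate is excluded only if no genotype consistent with his phenotype could produce a type B, Rh-positive child with a type AB, Rh-negative mother.
Mateo (type AB, Rh-): no genotype consistent with that phenotype can produce a type-B Rh+ child with a type-AB mother.

Mateo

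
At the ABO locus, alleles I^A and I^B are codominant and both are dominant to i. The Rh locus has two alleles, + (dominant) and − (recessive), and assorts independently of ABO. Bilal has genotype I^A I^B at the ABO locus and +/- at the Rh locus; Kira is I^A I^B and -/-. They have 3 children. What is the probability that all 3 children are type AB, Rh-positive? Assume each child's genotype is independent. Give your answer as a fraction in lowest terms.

1/64

ABO cross I^A I^B × I^A I^B → 1/4 A, 1/4 B, 1/2 AB.
Rh cross +/- × -/- → 1/2 Rh+, 1/2 Rh-; so P(type AB, Rh-positive) = 1/2 × 1/2 = 1/4 per child.
All 3 independent: (1/4)^3 = 1/64.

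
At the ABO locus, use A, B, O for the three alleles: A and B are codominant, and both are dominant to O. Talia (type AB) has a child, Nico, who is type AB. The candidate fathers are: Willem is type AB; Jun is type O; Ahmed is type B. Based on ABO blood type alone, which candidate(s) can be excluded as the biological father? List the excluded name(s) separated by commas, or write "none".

Jun

A candidate is excluded only if no genotype consistent with his phenotype could produce a type AB child with a type AB mother.
Jun (type O): no genotype consistent with that phenotype can produce a type-AB child with a type-AB mother.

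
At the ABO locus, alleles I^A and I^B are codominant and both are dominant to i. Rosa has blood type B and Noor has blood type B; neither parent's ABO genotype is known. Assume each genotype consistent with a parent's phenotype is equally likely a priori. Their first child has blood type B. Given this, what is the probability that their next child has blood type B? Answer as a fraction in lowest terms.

Possible genotypes: Rosa ∈ {I^B I^B, I^B i}; Noor ∈ {I^B I^B, I^B i}.
Weight each parental genotype pair by prior × P(type-B child):
  I^B I^B × I^B I^B: posterior weight 4/15; P(next child type B) = 1.
  I^B I^B × I^B i: posterior weight 4/15; P(next child type B) = 1.
  I^B i × I^B I^B: posterior weight 4/15; P(next child type B) = 1.
  I^B i × I^B i: posterior weight 1/5; P(next child type B) = 3/4.
Weighted sum = 19/20.

19/20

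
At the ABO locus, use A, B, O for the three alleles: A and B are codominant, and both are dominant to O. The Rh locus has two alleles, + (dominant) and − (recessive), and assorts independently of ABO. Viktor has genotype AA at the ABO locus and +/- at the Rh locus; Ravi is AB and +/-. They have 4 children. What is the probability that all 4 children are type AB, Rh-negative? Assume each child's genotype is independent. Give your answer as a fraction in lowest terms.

ABO cross AA × AB → 1/2 A, 1/2 AB.
Rh cross +/- × +/- → 3/4 Rh+, 1/4 Rh-; so P(type AB, Rh-negative) = 1/2 × 1/4 = 1/8 per child.
All 4 independent: (1/8)^4 = 1/4096.

1/4096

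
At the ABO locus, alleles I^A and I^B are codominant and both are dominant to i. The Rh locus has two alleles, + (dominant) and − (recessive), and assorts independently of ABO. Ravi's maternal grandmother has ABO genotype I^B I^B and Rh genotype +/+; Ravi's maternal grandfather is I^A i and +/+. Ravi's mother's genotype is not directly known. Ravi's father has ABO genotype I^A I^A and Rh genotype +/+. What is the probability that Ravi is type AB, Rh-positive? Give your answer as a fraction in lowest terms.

1/2

Ravi's mother's ABO genotype from I^B I^B × I^A i: 1/2 I^A I^B, 1/2 I^B i.
Crossing each possibility with the father I^A I^A and summing P(type AB): 1/2·1/2 + 1/2·1/2 = 1/2.
Similarly for Rh via the mother's Rh distribution: P(Rh+) = 1.
Independent loci: 1/2 × 1 = 1/2.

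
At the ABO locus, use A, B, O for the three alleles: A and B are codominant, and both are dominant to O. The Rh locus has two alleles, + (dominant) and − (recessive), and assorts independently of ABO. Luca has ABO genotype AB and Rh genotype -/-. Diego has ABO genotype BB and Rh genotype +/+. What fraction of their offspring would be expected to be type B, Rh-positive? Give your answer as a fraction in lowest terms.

ABO cross AB × BB → offspring phenotypes: 1/2 B, 1/2 AB.
Rh cross -/- × +/+ → 1 Rh+.
Independent loci: P(type B, Rh-positive) = 1/2 × 1 = 1/2.

1/2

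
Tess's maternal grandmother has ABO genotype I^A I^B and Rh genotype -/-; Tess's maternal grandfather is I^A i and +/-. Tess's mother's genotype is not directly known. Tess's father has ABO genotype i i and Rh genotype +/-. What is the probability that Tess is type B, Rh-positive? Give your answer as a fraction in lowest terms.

Tess's mother's ABO genotype from I^A I^B × I^A i: 1/4 I^A I^A, 1/4 I^A I^B, 1/4 I^A i, 1/4 I^B i.
Crossing each possibility with the father i i and summing P(type B): 1/4·0 + 1/4·1/2 + 1/4·0 + 1/4·1/2 = 1/4.
Similarly for Rh via the mother's Rh distribution: P(Rh+) = 5/8.
Independent loci: 1/4 × 5/8 = 5/32.

5/32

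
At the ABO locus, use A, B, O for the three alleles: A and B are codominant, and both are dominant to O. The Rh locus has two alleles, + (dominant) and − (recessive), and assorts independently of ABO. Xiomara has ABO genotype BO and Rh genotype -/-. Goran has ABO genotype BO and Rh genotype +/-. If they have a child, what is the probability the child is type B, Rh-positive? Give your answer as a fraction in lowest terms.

3/8

ABO cross BO × BO → offspring phenotypes: 1/4 O, 3/4 B.
Rh cross -/- × +/- → 1/2 Rh+, 1/2 Rh-.
Independent loci: P(type B, Rh-positive) = 3/4 × 1/2 = 3/8.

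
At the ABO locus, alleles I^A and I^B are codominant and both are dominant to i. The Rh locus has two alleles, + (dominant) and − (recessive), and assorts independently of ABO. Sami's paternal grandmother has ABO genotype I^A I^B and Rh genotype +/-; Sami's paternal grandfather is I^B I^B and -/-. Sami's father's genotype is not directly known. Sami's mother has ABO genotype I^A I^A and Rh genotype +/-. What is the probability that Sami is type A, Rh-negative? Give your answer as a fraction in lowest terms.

Sami's father's ABO genotype from I^A I^B × I^B I^B: 1/2 I^A I^B, 1/2 I^B I^B.
Crossing each possibility with the mother I^A I^A and summing P(type A): 1/2·1/2 + 1/2·0 = 1/4.
Similarly for Rh via the father's Rh distribution: P(Rh-) = 3/8.
Independent loci: 1/4 × 3/8 = 3/32.

3/32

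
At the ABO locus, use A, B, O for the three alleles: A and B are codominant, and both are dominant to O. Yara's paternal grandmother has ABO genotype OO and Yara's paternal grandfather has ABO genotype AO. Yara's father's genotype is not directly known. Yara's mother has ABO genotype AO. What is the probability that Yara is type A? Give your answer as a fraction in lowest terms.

Yara's father's ABO genotype from OO × AO: 1/2 AO, 1/2 OO.
Crossing each possibility with the mother AO and summing P(type A): 1/2·3/4 + 1/2·1/2 = 5/8.

5/8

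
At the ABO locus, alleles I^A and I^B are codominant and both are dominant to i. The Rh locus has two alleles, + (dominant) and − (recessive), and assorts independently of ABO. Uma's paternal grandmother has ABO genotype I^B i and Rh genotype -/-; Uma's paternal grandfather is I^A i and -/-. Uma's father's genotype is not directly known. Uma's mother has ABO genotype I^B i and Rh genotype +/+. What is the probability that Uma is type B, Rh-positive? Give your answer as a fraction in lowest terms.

1/2

Uma's father's ABO genotype from I^B i × I^A i: 1/4 I^A I^B, 1/4 I^A i, 1/4 I^B i, 1/4 i i.
Crossing each possibility with the mother I^B i and summing P(type B): 1/4·1/2 + 1/4·1/4 + 1/4·3/4 + 1/4·1/2 = 1/2.
Similarly for Rh via the father's Rh distribution: P(Rh+) = 1.
Independent loci: 1/2 × 1 = 1/2.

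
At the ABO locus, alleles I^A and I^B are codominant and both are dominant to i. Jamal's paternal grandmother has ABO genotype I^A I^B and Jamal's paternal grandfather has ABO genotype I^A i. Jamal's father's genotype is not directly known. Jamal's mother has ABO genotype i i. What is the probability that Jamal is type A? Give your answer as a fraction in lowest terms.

1/2

Jamal's father's ABO genotype from I^A I^B × I^A i: 1/4 I^A I^A, 1/4 I^A I^B, 1/4 I^A i, 1/4 I^B i.
Crossing each possibility with the mother i i and summing P(type A): 1/4·1 + 1/4·1/2 + 1/4·1/2 + 1/4·0 = 1/2.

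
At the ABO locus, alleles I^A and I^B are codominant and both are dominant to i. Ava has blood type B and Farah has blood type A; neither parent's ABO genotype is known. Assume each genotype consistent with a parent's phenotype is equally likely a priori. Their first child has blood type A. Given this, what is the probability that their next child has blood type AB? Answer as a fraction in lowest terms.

5/12

Possible genotypes: Ava ∈ {I^B I^B, I^B i}; Farah ∈ {I^A I^A, I^A i}.
Weight each parental genotype pair by prior × P(type-A child):
  I^B i × I^A I^A: posterior weight 2/3; P(next child type AB) = 1/2.
  I^B i × I^A i: posterior weight 1/3; P(next child type AB) = 1/4.
Weighted sum = 5/12.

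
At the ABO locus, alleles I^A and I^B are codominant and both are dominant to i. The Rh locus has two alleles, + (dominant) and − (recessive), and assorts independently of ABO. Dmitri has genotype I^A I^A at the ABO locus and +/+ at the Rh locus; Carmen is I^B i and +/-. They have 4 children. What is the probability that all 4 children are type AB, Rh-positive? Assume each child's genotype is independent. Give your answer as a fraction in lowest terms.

ABO cross I^A I^A × I^B i → 1/2 A, 1/2 AB.
Rh cross +/+ × +/- → 1 Rh+; so P(type AB, Rh-positive) = 1/2 × 1 = 1/2 per child.
All 4 independent: (1/2)^4 = 1/16.

1/16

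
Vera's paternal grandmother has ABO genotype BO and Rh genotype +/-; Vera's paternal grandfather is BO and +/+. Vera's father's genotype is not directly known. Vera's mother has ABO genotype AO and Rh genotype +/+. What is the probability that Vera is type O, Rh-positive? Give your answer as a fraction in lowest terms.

1/4

Vera's father's ABO genotype from BO × BO: 1/4 BB, 1/2 BO, 1/4 OO.
Crossing each possibility with the mother AO and summing P(type O): 1/4·0 + 1/2·1/4 + 1/4·1/2 = 1/4.
Similarly for Rh via the father's Rh distribution: P(Rh+) = 1.
Independent loci: 1/4 × 1 = 1/4.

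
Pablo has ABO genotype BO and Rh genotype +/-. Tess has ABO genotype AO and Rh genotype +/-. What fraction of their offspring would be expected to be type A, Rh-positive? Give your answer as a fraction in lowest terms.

ABO cross BO × AO → offspring phenotypes: 1/4 O, 1/4 A, 1/4 B, 1/4 AB.
Rh cross +/- × +/- → 3/4 Rh+, 1/4 Rh-.
Independent loci: P(type A, Rh-positive) = 1/4 × 3/4 = 3/16.

3/16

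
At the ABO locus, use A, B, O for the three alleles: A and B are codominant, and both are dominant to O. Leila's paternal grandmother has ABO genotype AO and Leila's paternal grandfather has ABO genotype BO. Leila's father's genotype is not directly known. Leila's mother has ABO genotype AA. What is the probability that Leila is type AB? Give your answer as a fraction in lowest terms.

Leila's father's ABO genotype from AO × BO: 1/4 AB, 1/4 AO, 1/4 BO, 1/4 OO.
Crossing each possibility with the mother AA and summing P(type AB): 1/4·1/2 + 1/4·0 + 1/4·1/2 + 1/4·0 = 1/4.

1/4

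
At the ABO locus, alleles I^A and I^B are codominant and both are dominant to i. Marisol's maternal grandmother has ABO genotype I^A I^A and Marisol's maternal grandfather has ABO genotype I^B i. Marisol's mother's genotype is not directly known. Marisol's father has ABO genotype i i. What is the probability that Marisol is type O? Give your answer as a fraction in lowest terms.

Marisol's mother's ABO genotype from I^A I^A × I^B i: 1/2 I^A I^B, 1/2 I^A i.
Crossing each possibility with the father i i and summing P(type O): 1/2·0 + 1/2·1/2 = 1/4.

1/4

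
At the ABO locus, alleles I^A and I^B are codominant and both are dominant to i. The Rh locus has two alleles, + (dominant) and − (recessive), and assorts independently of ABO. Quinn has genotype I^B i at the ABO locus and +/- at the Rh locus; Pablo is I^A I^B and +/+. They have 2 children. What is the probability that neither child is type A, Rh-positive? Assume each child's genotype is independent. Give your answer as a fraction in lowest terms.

ABO cross I^B i × I^A I^B → 1/4 A, 1/2 B, 1/4 AB.
Rh cross +/- × +/+ → 1 Rh+; so P(type A, Rh-positive) = 1/4 × 1 = 1/4 per child.
P(not type A, Rh-positive) = 3/4 for one child; (3/4)^2 = 9/16.

9/16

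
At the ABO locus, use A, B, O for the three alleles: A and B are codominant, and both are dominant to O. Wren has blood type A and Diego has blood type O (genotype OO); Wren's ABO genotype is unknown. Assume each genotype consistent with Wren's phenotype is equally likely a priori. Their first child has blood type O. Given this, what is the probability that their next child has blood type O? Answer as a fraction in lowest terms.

1/2

Possible genotypes: Wren ∈ {AA, AO}; Diego ∈ {OO}.
Weight each parental genotype pair by prior × P(type-O child):
  AO × OO: posterior weight 1; P(next child type O) = 1/2.
Weighted sum = 1/2.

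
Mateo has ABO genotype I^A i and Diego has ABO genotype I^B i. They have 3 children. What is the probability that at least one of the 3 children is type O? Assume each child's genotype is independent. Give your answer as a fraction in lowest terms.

37/64

ABO cross I^A i × I^B i → 1/4 O, 1/4 A, 1/4 B, 1/4 AB.
So P(type O) = 1/4 per child.
P(none) = (3/4)^3 = 27/64; P(at least one) = 1 − 27/64 = 37/64.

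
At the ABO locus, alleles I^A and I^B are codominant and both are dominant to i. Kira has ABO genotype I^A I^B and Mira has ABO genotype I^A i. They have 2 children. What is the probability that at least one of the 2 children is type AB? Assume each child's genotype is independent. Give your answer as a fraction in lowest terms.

ABO cross I^A I^B × I^A i → 1/2 A, 1/4 B, 1/4 AB.
So P(type AB) = 1/4 per child.
P(none) = (3/4)^2 = 9/16; P(at least one) = 1 − 9/16 = 7/16.

7/16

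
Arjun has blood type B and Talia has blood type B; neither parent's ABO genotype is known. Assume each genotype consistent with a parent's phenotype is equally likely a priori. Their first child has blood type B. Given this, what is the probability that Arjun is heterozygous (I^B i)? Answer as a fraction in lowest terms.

7/15

Possible genotypes: Arjun ∈ {I^B I^B, I^B i}; Talia ∈ {I^B I^B, I^B i}.
Weight each parental genotype pair by prior × P(type-B child):
  I^B I^B × I^B I^B: posterior weight 4/15.
  I^B I^B × I^B i: posterior weight 4/15.
  I^B i × I^B I^B: posterior weight 4/15.
  I^B i × I^B i: posterior weight 1/5.
Sum the posterior weight over pairs where Arjun is I^B i: 7/15.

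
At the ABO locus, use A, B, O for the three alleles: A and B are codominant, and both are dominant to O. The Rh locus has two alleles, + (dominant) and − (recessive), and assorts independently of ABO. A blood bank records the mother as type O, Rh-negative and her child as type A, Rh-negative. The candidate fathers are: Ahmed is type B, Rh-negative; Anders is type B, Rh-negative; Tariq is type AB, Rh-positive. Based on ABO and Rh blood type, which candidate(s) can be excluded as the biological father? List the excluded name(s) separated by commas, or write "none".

Ahmed, Anders

A candidate is excluded only if no genotype consistent with his phenotype could produce a type A, Rh-negative child with a type O, Rh-negative mother.
Ahmed (type B, Rh-): no genotype consistent with that phenotype can produce a type-A Rh- child with a type-O mother.
Anders (type B, Rh-): no genotype consistent with that phenotype can produce a type-A Rh- child with a type-O mother.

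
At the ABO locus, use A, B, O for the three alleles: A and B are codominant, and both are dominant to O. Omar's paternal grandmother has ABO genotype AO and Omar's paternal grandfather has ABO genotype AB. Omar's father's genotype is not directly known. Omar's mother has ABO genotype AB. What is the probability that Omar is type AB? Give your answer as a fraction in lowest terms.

Omar's father's ABO genotype from AO × AB: 1/4 AA, 1/4 AB, 1/4 AO, 1/4 BO.
Crossing each possibility with the mother AB and summing P(type AB): 1/4·1/2 + 1/4·1/2 + 1/4·1/4 + 1/4·1/4 = 3/8.

3/8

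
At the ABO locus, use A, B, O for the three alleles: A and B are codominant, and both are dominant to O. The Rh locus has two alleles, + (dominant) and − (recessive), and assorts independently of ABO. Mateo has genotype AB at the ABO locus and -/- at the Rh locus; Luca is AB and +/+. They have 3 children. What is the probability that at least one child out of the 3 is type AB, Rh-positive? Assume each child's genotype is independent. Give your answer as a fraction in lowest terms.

7/8

ABO cross AB × AB → 1/4 A, 1/4 B, 1/2 AB.
Rh cross -/- × +/+ → 1 Rh+; so P(type AB, Rh-positive) = 1/2 × 1 = 1/2 per child.
P(none) = (1/2)^3 = 1/8; P(at least one) = 1 − 1/8 = 7/8.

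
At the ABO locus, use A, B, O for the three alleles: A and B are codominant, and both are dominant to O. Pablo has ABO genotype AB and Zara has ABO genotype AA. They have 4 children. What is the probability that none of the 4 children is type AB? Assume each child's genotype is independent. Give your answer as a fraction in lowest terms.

ABO cross AB × AA → 1/2 A, 1/2 AB.
So P(type AB) = 1/2 per child.
P(not type AB) = 1/2 for one child; (1/2)^4 = 1/16.

1/16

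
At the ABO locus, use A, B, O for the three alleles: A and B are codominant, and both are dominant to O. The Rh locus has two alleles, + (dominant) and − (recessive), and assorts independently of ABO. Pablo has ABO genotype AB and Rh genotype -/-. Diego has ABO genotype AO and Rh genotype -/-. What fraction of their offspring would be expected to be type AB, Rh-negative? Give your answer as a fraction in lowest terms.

ABO cross AB × AO → offspring phenotypes: 1/2 A, 1/4 B, 1/4 AB.
Rh cross -/- × -/- → 1 Rh-.
Independent loci: P(type AB, Rh-negative) = 1/4 × 1 = 1/4.

1/4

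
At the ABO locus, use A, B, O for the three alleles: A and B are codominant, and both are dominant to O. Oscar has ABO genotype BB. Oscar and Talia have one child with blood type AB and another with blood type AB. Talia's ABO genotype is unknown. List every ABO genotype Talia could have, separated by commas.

AA, AB, AO

For each candidate genotype of Talia, check whether crossing it with BB can produce every observed child phenotype.
  AA → possible child types {AB} ✓
  AB → possible child types {B, AB} ✓
  AO → possible child types {B, AB} ✓
  BB → possible child types {B} ✗
  BO → possible child types {B} ✗
  OO → possible child types {B} ✗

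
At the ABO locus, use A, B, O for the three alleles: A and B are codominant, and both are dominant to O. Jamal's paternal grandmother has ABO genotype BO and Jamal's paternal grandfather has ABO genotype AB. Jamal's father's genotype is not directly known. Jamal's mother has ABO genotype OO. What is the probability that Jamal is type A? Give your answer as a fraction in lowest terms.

Jamal's father's ABO genotype from BO × AB: 1/4 AB, 1/4 AO, 1/4 BB, 1/4 BO.
Crossing each possibility with the mother OO and summing P(type A): 1/4·1/2 + 1/4·1/2 + 1/4·0 + 1/4·0 = 1/4.

1/4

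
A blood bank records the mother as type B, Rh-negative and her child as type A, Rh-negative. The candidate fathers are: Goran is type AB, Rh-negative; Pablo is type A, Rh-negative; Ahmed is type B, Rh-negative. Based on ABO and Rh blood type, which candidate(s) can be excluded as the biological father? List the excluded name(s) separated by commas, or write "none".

A candidate is excluded only if no genotype consistent with his phenotype could produce a type A, Rh-negative child with a type B, Rh-negative mother.
Ahmed (type B, Rh-): no genotype consistent with that phenotype can produce a type-A Rh- child with a type-B mother.

Ahmed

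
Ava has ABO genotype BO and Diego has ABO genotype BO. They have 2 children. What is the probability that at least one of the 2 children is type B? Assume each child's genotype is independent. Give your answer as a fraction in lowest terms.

ABO cross BO × BO → 1/4 O, 3/4 B.
So P(type B) = 3/4 per child.
P(none) = (1/4)^2 = 1/16; P(at least one) = 1 − 1/16 = 15/16.

15/16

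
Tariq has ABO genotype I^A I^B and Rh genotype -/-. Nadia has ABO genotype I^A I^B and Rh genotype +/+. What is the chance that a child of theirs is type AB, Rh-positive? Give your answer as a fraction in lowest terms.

1/2

ABO cross I^A I^B × I^A I^B → offspring phenotypes: 1/4 A, 1/4 B, 1/2 AB.
Rh cross -/- × +/+ → 1 Rh+.
Independent loci: P(type AB, Rh-positive) = 1/2 × 1 = 1/2.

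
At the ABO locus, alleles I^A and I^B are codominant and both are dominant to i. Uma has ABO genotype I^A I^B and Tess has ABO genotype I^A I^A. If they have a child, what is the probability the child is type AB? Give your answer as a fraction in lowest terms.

ABO cross I^A I^B × I^A I^A → offspring phenotypes: 1/2 A, 1/2 AB.
So P(type AB) = 1/2.

1/2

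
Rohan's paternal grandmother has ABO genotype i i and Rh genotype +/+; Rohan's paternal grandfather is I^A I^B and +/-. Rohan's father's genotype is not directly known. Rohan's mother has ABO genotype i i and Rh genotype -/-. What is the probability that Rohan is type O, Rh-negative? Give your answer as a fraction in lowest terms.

Rohan's father's ABO genotype from i i × I^A I^B: 1/2 I^A i, 1/2 I^B i.
Crossing each possibility with the mother i i and summing P(type O): 1/2·1/2 + 1/2·1/2 = 1/2.
Similarly for Rh via the father's Rh distribution: P(Rh-) = 1/4.
Independent loci: 1/2 × 1/4 = 1/8.

1/8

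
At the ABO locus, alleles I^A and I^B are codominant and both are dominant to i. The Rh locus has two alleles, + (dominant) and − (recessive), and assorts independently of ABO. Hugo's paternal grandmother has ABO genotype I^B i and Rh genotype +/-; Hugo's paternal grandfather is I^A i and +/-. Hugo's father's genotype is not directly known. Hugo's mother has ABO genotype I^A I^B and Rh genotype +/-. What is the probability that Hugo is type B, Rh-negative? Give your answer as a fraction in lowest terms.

Hugo's father's ABO genotype from I^B i × I^A i: 1/4 I^A I^B, 1/4 I^A i, 1/4 I^B i, 1/4 i i.
Crossing each possibility with the mother I^A I^B and summing P(type B): 1/4·1/4 + 1/4·1/4 + 1/4·1/2 + 1/4·1/2 = 3/8.
Similarly for Rh via the father's Rh distribution: P(Rh-) = 1/4.
Independent loci: 3/8 × 1/4 = 3/32.

3/32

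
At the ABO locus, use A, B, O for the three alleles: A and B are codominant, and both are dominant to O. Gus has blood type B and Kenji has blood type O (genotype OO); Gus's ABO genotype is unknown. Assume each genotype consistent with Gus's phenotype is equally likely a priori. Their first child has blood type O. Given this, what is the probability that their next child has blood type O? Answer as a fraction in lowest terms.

Possible genotypes: Gus ∈ {BB, BO}; Kenji ∈ {OO}.
Weight each parental genotype pair by prior × P(type-O child):
  BO × OO: posterior weight 1; P(next child type O) = 1/2.
Weighted sum = 1/2.

1/2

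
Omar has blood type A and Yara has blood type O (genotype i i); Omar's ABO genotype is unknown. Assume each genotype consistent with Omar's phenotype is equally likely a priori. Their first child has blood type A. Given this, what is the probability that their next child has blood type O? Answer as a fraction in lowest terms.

1/6

Possible genotypes: Omar ∈ {I^A I^A, I^A i}; Yara ∈ {i i}.
Weight each parental genotype pair by prior × P(type-A child):
  I^A I^A × i i: posterior weight 2/3; P(next child type O) = 0.
  I^A i × i i: posterior weight 1/3; P(next child type O) = 1/2.
Weighted sum = 1/6.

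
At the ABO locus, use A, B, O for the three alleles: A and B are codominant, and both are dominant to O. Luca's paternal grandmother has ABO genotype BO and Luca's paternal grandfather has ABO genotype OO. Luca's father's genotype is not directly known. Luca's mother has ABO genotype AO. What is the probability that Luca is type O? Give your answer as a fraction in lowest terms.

Luca's father's ABO genotype from BO × OO: 1/2 BO, 1/2 OO.
Crossing each possibility with the mother AO and summing P(type O): 1/2·1/4 + 1/2·1/2 = 3/8.

3/8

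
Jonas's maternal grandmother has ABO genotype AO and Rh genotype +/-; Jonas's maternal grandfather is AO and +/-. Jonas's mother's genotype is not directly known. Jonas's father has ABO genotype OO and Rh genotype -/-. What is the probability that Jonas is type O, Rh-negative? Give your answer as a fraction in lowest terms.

1/4

Jonas's mother's ABO genotype from AO × AO: 1/4 AA, 1/2 AO, 1/4 OO.
Crossing each possibility with the father OO and summing P(type O): 1/4·0 + 1/2·1/2 + 1/4·1 = 1/2.
Similarly for Rh via the mother's Rh distribution: P(Rh-) = 1/2.
Independent loci: 1/2 × 1/2 = 1/4.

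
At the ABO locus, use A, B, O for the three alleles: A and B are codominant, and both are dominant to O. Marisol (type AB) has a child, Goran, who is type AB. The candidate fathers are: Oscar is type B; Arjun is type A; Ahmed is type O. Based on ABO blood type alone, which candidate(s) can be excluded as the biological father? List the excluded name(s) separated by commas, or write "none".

A candidate is excluded only if no genotype consistent with his phenotype could produce a type AB child with a type AB mother.
Ahmed (type O): no genotype consistent with that phenotype can produce a type-AB child with a type-AB mother.

Ahmed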